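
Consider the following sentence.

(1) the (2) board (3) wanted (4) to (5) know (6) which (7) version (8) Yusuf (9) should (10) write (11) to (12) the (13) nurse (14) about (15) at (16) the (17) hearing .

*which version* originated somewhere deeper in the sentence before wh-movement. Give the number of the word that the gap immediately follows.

Underlying clause: Yusuf should write to the nurse about which version at the hearing.
'which version' functions as the object of the preposition 'about'. It moves to the left edge, and the trace sits right after 'about':
The board wanted to know which version Yusuf should write to the nurse about ___ at the hearing.
'about' is word 14.

14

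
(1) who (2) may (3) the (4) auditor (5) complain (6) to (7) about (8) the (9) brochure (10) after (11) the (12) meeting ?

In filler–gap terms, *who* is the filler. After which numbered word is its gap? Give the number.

Underlying clause: The auditor may complain to who about the brochure after the meeting.
'who' is the object of the preposition 'to'. Wh-movement fronts it, leaving a gap right after 'to':
Who may the auditor complain to ___ about the brochure after the meeting?
'to' is word 6.

6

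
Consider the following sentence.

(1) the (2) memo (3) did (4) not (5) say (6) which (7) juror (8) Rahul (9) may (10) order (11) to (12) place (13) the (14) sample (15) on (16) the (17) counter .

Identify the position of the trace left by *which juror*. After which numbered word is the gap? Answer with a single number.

10

In situ: Rahul may order which juror to place the sample on the counter.
'which juror' is the direct object of 'order'. Wh-movement fronts it, leaving a gap right after 'order':
The memo did not say which juror Rahul may order ___ to place the sample on the counter.
'order' is word 10.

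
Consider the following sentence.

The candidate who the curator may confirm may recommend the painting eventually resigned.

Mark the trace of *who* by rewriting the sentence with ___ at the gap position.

The candidate who the curator may confirm ___ may recommend the painting eventually resigned.

The filler 'who' is interpreted as the subject of the clause embedded under 'confirm'. The gap is right after 'confirm'.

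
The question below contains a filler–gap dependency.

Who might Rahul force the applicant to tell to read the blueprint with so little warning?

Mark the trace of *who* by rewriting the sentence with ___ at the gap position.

In situ: Rahul might force the applicant to tell who to read the blueprint with so little warning.
'who' functions as the direct object of 'tell'. The gap is right after 'tell'.

Who might Rahul force the applicant to tell ___ to read the blueprint with so little warning?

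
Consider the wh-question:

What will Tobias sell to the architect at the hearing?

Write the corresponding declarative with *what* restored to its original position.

Tobias will sell what to the architect at the hearing.

The filler 'what' is interpreted as the direct object of 'sell'. It moves to the left edge, and the trace sits right after 'sell':
What will Tobias sell ___ to the architect at the hearing?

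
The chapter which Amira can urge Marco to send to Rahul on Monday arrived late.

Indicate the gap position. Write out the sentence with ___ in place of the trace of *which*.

The filler 'which' is interpreted as the direct object of 'send'. The gap is right after 'send'.

The chapter which Amira can urge Marco to send ___ to Rahul on Monday arrived late.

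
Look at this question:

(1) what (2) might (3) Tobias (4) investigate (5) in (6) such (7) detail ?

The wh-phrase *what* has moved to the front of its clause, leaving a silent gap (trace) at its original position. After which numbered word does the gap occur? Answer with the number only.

4

In situ: Tobias might investigate what in such detail.
The filler 'what' is interpreted as the direct object of 'investigate'. Fronting leaves a gap immediately after 'investigate':
What might Tobias investigate ___ in such detail?
'investigate' is word 4.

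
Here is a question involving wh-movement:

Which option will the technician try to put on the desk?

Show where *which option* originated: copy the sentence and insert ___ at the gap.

Which option will the technician try to put ___ on the desk?

Before movement: The technician will try to put which option on the desk.
'which option' is the direct object of 'put'. The gap is right after 'put'.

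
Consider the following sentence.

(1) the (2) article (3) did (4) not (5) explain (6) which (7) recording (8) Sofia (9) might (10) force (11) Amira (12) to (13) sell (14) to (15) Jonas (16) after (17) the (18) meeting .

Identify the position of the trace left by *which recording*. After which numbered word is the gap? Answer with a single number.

13

Pre-movement form: Sofia might force Amira to sell which recording to Jonas after the meeting.
The filler 'which recording' is interpreted as the direct object of 'sell'. It moves to the left edge, and the trace sits right after 'sell':
The article did not explain which recording Sofia might force Amira to sell ___ to Jonas after the meeting.
'sell' is word 13.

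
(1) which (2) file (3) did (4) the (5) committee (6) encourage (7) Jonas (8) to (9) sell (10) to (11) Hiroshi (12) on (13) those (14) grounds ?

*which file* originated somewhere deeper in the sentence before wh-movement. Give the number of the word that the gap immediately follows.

9

Before movement: The committee did encourage Jonas to sell which file to Hiroshi on those grounds.
The filler 'which file' is interpreted as the direct object of 'sell'. Fronting leaves a gap immediately after 'sell':
Which file did the committee encourage Jonas to sell ___ to Hiroshi on those grounds?
'sell' is word 9.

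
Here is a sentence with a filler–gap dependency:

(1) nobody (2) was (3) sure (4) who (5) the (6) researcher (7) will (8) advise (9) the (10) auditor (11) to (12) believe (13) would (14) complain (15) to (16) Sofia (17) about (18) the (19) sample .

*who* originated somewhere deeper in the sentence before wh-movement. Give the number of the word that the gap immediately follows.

12

Before movement: The researcher will advise the auditor to believe who would complain to Sofia about the sample.
'who' functions as the subject of the clause embedded under 'believe'. It moves to the left edge, and the trace sits right after 'believe':
Nobody was sure who the researcher will advise the auditor to believe ___ would complain to Sofia about the sample.
'believe' is word 12.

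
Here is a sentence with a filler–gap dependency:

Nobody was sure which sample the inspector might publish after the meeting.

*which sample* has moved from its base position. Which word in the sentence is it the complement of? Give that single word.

In situ: The inspector might publish which sample after the meeting.
The filler 'which sample' is interpreted as the direct object of 'publish'. Fronting leaves a gap immediately after 'publish':
Nobody was sure which sample the inspector might publish ___ after the meeting.

publish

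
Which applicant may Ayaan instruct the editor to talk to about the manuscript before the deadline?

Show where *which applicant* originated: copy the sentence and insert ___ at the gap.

Pre-movement form: Ayaan may instruct the editor to talk to which applicant about the manuscript before the deadline.
The filler 'which applicant' is interpreted as the object of the preposition 'to'. The gap is right after 'to'.

Which applicant may Ayaan instruct the editor to talk to ___ about the manuscript before the deadline?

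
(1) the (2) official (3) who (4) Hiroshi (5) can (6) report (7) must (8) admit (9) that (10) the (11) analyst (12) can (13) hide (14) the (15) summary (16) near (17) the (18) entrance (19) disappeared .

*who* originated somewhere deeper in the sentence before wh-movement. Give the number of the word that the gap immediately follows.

'who' functions as the subject of the clause embedded under 'report'. Wh-movement fronts it, leaving a gap right after 'report':
The official who Hiroshi can report ___ must admit that the analyst can hide the summary near the entrance disappeared.
'report' is word 6.

6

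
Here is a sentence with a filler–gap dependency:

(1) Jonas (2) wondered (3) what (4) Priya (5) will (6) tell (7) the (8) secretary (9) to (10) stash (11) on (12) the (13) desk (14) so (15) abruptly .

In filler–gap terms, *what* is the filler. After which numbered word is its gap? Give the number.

10

In situ: Priya will tell the secretary to stash what on the desk so abruptly.
The filler 'what' is interpreted as the direct object of 'stash'. Fronting leaves a gap immediately after 'stash':
Jonas wondered what Priya will tell the secretary to stash ___ on the desk so abruptly.
'stash' is word 10.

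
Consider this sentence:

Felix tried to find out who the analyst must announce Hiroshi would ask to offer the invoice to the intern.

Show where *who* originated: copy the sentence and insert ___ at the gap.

Underlying clause: The analyst must announce Hiroshi would ask who to offer the invoice to the intern.
'who' is the direct object of 'ask'. The gap is right after 'ask'.

Felix tried to find out who the analyst must announce Hiroshi would ask ___ to offer the invoice to the intern.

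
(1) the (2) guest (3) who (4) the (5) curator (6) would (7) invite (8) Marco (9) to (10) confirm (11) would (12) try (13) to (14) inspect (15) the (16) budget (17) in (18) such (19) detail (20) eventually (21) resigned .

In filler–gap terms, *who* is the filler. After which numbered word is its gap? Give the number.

'who' is the subject of the clause embedded under 'confirm'. Fronting leaves a gap immediately after 'confirm':
The guest who the curator would invite Marco to confirm ___ would try to inspect the budget in such detail eventually resigned.
'confirm' is word 10.

10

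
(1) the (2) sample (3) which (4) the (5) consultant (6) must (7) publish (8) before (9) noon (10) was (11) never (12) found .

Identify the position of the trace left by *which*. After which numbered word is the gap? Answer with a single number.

7

'which' functions as the direct object of 'publish'. Fronting leaves a gap immediately after 'publish':
The sample which the consultant must publish ___ before noon was never found.
'publish' is word 7.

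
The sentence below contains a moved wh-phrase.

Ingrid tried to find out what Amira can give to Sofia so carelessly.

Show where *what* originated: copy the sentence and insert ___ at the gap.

Pre-movement form: Amira can give what to Sofia so carelessly.
The filler 'what' is interpreted as the direct object of 'give'. The gap is right after 'give'.

Ingrid tried to find out what Amira can give ___ to Sofia so carelessly.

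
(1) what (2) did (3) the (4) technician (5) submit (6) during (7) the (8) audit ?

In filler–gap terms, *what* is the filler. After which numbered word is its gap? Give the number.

Before movement: The technician did submit what during the audit.
'what' functions as the direct object of 'submit'. It moves to the left edge, and the trace sits right after 'submit':
What did the technician submit ___ during the audit?
'submit' is word 5.

5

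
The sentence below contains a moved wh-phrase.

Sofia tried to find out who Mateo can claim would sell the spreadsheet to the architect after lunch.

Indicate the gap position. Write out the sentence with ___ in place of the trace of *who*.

Sofia tried to find out who Mateo can claim ___ would sell the spreadsheet to the architect after lunch.

In situ: Mateo can claim who would sell the spreadsheet to the architect after lunch.
'who' functions as the subject of the clause embedded under 'claim'. The gap is right after 'claim'.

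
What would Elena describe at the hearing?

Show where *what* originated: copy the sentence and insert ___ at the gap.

What would Elena describe ___ at the hearing?

Before movement: Elena would describe what at the hearing.
'what' is the direct object of 'describe'. The gap is right after 'describe'.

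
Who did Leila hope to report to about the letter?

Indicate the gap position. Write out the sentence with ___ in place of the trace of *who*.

In situ: Leila did hope to report to who about the letter.
'who' is the object of the preposition 'to'. The gap is right after 'to'.

Who did Leila hope to report to ___ about the letter?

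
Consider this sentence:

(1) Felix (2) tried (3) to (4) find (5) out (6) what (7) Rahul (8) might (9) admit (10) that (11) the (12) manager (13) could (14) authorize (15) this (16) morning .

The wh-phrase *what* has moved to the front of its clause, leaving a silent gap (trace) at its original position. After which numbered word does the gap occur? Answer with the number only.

Before movement: Rahul might admit that the manager could authorize what this morning.
'what' is the direct object of 'authorize'. It moves to the left edge, and the trace sits right after 'authorize':
Felix tried to find out what Rahul might admit that the manager could authorize ___ this morning.
'authorize' is word 14.

14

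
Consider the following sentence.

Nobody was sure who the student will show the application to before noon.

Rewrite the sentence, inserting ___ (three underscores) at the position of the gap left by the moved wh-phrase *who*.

Nobody was sure who the student will show the application to ___ before noon.

In situ: The student will show the application to who before noon.
'who' functions as the object of the preposition 'to' (recipient of 'show'). The gap is right after 'to'.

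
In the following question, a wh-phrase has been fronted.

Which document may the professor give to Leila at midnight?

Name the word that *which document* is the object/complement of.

Before movement: The professor may give which document to Leila at midnight.
The filler 'which document' is interpreted as the direct object of 'give'. Fronting leaves a gap immediately after 'give':
Which document may the professor give ___ to Leila at midnight?

give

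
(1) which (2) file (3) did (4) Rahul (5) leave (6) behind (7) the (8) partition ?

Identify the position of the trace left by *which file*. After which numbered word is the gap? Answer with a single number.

5

Before movement: Rahul did leave which file behind the partition.
'which file' functions as the direct object of 'leave'. Wh-movement fronts it, leaving a gap right after 'leave':
Which file did Rahul leave ___ behind the partition?
'leave' is word 5.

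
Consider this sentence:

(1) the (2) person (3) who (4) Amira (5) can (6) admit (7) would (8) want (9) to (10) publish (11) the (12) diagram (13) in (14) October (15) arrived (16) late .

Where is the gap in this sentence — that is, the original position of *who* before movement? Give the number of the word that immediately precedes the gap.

6

'who' functions as the subject of the clause embedded under 'admit'. Wh-movement fronts it, leaving a gap right after 'admit':
The person who Amira can admit ___ would want to publish the diagram in October arrived late.
'admit' is word 6.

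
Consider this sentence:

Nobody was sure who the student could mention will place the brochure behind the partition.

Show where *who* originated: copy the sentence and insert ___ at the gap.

Nobody was sure who the student could mention ___ will place the brochure behind the partition.

In situ: The student could mention who will place the brochure behind the partition.
The filler 'who' is interpreted as the subject of the clause embedded under 'mention'. The gap is right after 'mention'.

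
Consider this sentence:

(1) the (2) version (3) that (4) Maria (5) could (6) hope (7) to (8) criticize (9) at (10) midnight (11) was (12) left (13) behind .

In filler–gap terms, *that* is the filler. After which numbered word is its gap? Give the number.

8

'that' is the direct object of 'criticize'. It moves to the left edge, and the trace sits right after 'criticize':
The version that Maria could hope to criticize ___ at midnight was left behind.
'criticize' is word 8.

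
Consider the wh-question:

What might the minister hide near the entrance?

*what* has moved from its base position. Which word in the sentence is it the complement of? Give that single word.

Before movement: The minister might hide what near the entrance.
The filler 'what' is interpreted as the direct object of 'hide'. Fronting leaves a gap immediately after 'hide':
What might the minister hide ___ near the entrance?

hide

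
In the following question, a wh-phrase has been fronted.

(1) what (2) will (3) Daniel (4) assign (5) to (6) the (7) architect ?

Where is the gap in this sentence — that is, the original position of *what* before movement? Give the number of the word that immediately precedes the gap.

Before movement: Daniel will assign what to the architect.
'what' functions as the direct object of 'assign'. Fronting leaves a gap immediately after 'assign':
What will Daniel assign ___ to the architect?
'assign' is word 4.

4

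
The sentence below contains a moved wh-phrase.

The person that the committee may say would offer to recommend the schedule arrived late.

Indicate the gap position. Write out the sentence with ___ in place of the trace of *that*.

'that' functions as the subject of the clause embedded under 'say'. The gap is right after 'say'.

The person that the committee may say ___ would offer to recommend the schedule arrived late.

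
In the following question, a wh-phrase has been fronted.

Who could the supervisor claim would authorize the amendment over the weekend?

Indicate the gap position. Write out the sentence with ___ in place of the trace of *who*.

Who could the supervisor claim ___ would authorize the amendment over the weekend?

Underlying clause: The supervisor could claim who would authorize the amendment over the weekend.
'who' functions as the subject of the clause embedded under 'claim'. The gap is right after 'claim'.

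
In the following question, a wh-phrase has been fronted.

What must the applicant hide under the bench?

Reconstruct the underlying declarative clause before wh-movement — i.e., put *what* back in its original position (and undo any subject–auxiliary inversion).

The applicant must hide what under the bench.

The filler 'what' is interpreted as the direct object of 'hide'. It moves to the left edge, and the trace sits right after 'hide':
What must the applicant hide ___ under the bench?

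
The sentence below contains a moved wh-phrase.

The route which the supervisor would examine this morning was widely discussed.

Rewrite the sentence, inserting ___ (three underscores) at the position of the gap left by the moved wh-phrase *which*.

'which' functions as the direct object of 'examine'. The gap is right after 'examine'.

The route which the supervisor would examine ___ this morning was widely discussed.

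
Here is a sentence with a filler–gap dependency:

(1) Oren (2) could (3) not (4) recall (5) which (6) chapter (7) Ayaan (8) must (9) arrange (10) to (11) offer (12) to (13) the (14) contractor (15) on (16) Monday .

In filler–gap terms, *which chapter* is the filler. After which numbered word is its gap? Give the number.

Pre-movement form: Ayaan must arrange to offer which chapter to the contractor on Monday.
The filler 'which chapter' is interpreted as the direct object of 'offer'. Wh-movement fronts it, leaving a gap right after 'offer':
Oren could not recall which chapter Ayaan must arrange to offer ___ to the contractor on Monday.
'offer' is word 11.

11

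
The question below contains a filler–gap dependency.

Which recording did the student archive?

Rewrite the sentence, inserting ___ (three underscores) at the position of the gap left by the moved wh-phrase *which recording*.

Which recording did the student archive ___?

Underlying clause: The student did archive which recording.
'which recording' is the direct object of 'archive'. The gap is right after 'archive'.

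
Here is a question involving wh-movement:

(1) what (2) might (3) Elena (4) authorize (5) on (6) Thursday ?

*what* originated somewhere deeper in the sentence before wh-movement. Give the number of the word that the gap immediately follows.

4

Underlying clause: Elena might authorize what on Thursday.
'what' functions as the direct object of 'authorize'. It moves to the left edge, and the trace sits right after 'authorize':
What might Elena authorize ___ on Thursday?
'authorize' is word 4.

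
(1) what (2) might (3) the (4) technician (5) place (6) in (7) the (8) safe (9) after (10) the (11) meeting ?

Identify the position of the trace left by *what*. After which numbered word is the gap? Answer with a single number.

5

In situ: The technician might place what in the safe after the meeting.
The filler 'what' is interpreted as the direct object of 'place'. It moves to the left edge, and the trace sits right after 'place':
What might the technician place ___ in the safe after the meeting?
'place' is word 5.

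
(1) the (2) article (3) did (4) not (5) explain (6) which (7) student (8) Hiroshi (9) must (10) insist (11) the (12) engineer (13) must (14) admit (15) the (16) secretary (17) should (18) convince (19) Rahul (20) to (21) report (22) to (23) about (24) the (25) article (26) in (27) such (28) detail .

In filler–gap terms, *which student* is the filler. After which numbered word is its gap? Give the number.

22

In situ: Hiroshi must insist the engineer must admit the secretary should convince Rahul to report to which student about the article in such detail.
'which student' is the object of the preposition 'to'. Fronting leaves a gap immediately after 'to':
The article did not explain which student Hiroshi must insist the engineer must admit the secretary should convince Rahul to report to ___ about the article in such detail.
'to' is word 22.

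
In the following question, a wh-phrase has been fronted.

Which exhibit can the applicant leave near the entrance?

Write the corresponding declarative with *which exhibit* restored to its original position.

The filler 'which exhibit' is interpreted as the direct object of 'leave'. Fronting leaves a gap immediately after 'leave':
Which exhibit can the applicant leave ___ near the entrance?

The applicant can leave which exhibit near the entrance.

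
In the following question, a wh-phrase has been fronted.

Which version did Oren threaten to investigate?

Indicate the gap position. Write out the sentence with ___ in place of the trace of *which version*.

Which version did Oren threaten to investigate ___?

Underlying clause: Oren did threaten to investigate which version.
'which version' is the direct object of 'investigate'. The gap is right after 'investigate'.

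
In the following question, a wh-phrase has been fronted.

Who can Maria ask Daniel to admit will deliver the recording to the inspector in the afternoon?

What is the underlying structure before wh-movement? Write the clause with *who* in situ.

Maria can ask Daniel to admit who will deliver the recording to the inspector in the afternoon.

The filler 'who' is interpreted as the subject of the clause embedded under 'admit'. It moves to the left edge, and the trace sits right after 'admit':
Who can Maria ask Daniel to admit ___ will deliver the recording to the inspector in the afternoon?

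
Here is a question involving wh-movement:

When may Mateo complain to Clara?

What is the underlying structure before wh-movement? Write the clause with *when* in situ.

'when' is the temporal adjunct. Wh-movement fronts it, leaving a gap right after 'Clara':
When may Mateo complain to Clara ___?

Mateo may complain to Clara when.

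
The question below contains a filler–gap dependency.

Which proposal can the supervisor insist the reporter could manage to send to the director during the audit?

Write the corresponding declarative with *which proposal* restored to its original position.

'which proposal' functions as the direct object of 'send'. Fronting leaves a gap immediately after 'send':
Which proposal can the supervisor insist the reporter could manage to send ___ to the director during the audit?

The supervisor can insist the reporter could manage to send which proposal to the director during the audit.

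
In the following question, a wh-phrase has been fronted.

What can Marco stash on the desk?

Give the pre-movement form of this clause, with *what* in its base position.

Marco can stash what on the desk.

'what' is the direct object of 'stash'. Fronting leaves a gap immediately after 'stash':
What can Marco stash ___ on the desk?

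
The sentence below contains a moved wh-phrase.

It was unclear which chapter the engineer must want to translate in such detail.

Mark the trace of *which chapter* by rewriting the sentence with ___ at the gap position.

It was unclear which chapter the engineer must want to translate ___ in such detail.

Underlying clause: The engineer must want to translate which chapter in such detail.
'which chapter' functions as the direct object of 'translate'. The gap is right after 'translate'.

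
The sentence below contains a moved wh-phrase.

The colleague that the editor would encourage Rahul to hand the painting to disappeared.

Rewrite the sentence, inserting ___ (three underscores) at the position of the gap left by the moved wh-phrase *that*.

The filler 'that' is interpreted as the object of the preposition 'to' (recipient of 'hand'). The gap is right after 'to'.

The colleague that the editor would encourage Rahul to hand the painting to ___ disappeared.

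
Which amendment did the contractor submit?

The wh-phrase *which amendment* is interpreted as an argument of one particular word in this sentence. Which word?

In situ: The contractor did submit which amendment.
The filler 'which amendment' is interpreted as the direct object of 'submit'. Fronting leaves a gap immediately after 'submit':
Which amendment did the contractor submit ___?

submit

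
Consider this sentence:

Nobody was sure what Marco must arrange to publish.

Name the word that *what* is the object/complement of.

publish

Before movement: Marco must arrange to publish what.
'what' functions as the direct object of 'publish'. Wh-movement fronts it, leaving a gap right after 'publish':
Nobody was sure what Marco must arrange to publish ___.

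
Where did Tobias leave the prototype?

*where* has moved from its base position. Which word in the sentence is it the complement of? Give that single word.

leave

Underlying clause: Tobias did leave the prototype where.
The filler 'where' is interpreted as the locative complement of 'leave'. It moves to the left edge, and the trace sits right after 'prototype':
Where did Tobias leave the prototype ___?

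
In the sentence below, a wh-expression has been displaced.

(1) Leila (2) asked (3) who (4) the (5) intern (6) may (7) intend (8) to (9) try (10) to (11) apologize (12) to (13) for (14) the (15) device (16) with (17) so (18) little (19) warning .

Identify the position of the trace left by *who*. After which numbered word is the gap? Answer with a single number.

Pre-movement form: The intern may intend to try to apologize to who for the device with so little warning.
'who' is the object of the preposition 'to'. Wh-movement fronts it, leaving a gap right after 'to':
Leila asked who the intern may intend to try to apologize to ___ for the device with so little warning.
'to' is word 12.

12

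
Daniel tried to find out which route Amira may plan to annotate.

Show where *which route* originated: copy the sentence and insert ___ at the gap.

Daniel tried to find out which route Amira may plan to annotate ___.

Before movement: Amira may plan to annotate which route.
'which route' functions as the direct object of 'annotate'. The gap is right after 'annotate'.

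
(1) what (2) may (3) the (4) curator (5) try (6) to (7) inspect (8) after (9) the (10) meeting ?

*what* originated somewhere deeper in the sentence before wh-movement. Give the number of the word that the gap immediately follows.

In situ: The curator may try to inspect what after the meeting.
'what' functions as the direct object of 'inspect'. Wh-movement fronts it, leaving a gap right after 'inspect':
What may the curator try to inspect ___ after the meeting?
'inspect' is word 7.

7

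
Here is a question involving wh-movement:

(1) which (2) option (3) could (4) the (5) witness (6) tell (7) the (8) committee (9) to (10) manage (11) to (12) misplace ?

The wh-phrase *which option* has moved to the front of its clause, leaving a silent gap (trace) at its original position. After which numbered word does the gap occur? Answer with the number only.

Pre-movement form: The witness could tell the committee to manage to misplace which option.
The filler 'which option' is interpreted as the direct object of 'misplace'. Wh-movement fronts it, leaving a gap right after 'misplace':
Which option could the witness tell the committee to manage to misplace ___?
'misplace' is word 12.

12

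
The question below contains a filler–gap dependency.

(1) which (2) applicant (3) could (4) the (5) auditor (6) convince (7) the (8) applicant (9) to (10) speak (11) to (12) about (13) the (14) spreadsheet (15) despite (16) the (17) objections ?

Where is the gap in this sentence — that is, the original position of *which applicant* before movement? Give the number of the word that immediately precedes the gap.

Pre-movement form: The auditor could convince the applicant to speak to which applicant about the spreadsheet despite the objections.
'which applicant' is the object of the preposition 'to'. Wh-movement fronts it, leaving a gap right after 'to':
Which applicant could the auditor convince the applicant to speak to ___ about the spreadsheet despite the objections?
'to' is word 11.

11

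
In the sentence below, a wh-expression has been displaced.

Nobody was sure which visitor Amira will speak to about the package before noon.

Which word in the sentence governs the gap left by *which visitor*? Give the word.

Pre-movement form: Amira will speak to which visitor about the package before noon.
'which visitor' is the object of the preposition 'to'. Fronting leaves a gap immediately after 'to':
Nobody was sure which visitor Amira will speak to ___ about the package before noon.

to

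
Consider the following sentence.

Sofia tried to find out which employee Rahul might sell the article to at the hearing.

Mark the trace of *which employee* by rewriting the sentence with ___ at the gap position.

Pre-movement form: Rahul might sell the article to which employee at the hearing.
The filler 'which employee' is interpreted as the object of the preposition 'to' (recipient of 'sell'). The gap is right after 'to'.

Sofia tried to find out which employee Rahul might sell the article to ___ at the hearing.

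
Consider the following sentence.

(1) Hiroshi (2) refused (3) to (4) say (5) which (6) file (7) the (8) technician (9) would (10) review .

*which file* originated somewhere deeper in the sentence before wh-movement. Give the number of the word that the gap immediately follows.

10

Underlying clause: The technician would review which file.
'which file' functions as the direct object of 'review'. Fronting leaves a gap immediately after 'review':
Hiroshi refused to say which file the technician would review ___.
'review' is word 10.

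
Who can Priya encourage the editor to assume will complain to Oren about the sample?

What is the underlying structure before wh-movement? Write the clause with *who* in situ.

Priya can encourage the editor to assume who will complain to Oren about the sample.

'who' functions as the subject of the clause embedded under 'assume'. It moves to the left edge, and the trace sits right after 'assume':
Who can Priya encourage the editor to assume ___ will complain to Oren about the sample?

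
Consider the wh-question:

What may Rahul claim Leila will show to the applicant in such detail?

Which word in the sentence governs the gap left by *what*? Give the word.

show

Pre-movement form: Rahul may claim Leila will show what to the applicant in such detail.
'what' functions as the direct object of 'show'. It moves to the left edge, and the trace sits right after 'show':
What may Rahul claim Leila will show ___ to the applicant in such detail?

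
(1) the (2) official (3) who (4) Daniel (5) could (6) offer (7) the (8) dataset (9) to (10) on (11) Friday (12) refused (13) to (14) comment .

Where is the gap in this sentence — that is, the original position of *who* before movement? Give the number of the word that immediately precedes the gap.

'who' is the object of the preposition 'to' (recipient of 'offer'). Wh-movement fronts it, leaving a gap right after 'to':
The official who Daniel could offer the dataset to ___ on Friday refused to comment.
'to' is word 9.

9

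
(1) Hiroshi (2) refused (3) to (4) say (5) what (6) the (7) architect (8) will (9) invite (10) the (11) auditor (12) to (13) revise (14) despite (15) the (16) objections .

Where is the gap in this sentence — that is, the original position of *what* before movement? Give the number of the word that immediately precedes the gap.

13

Pre-movement form: The architect will invite the auditor to revise what despite the objections.
'what' is the direct object of 'revise'. Fronting leaves a gap immediately after 'revise':
Hiroshi refused to say what the architect will invite the auditor to revise ___ despite the objections.
'revise' is word 13.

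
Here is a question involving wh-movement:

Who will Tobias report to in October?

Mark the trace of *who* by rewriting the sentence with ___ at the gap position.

Who will Tobias report to ___ in October?

In situ: Tobias will report to who in October.
'who' functions as the object of the preposition 'to'. The gap is right after 'to'.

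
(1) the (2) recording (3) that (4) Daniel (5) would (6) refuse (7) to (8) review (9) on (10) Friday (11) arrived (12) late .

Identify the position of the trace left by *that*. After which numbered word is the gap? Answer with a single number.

8

'that' is the direct object of 'review'. Fronting leaves a gap immediately after 'review':
The recording that Daniel would refuse to review ___ on Friday arrived late.
'review' is word 8.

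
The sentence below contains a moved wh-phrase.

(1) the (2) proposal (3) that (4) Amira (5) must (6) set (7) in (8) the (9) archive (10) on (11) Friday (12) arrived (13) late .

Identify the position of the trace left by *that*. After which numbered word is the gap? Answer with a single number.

'that' functions as the direct object of 'set'. Fronting leaves a gap immediately after 'set':
The proposal that Amira must set ___ in the archive on Friday arrived late.
'set' is word 6.

6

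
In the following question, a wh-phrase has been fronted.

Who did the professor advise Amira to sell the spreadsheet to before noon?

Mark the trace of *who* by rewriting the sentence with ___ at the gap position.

Who did the professor advise Amira to sell the spreadsheet to ___ before noon?

Underlying clause: The professor did advise Amira to sell the spreadsheet to who before noon.
'who' is the object of the preposition 'to' (recipient of 'sell'). The gap is right after 'to'.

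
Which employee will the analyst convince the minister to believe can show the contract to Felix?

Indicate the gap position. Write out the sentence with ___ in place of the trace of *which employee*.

Pre-movement form: The analyst will convince the minister to believe which employee can show the contract to Felix.
'which employee' functions as the subject of the clause embedded under 'believe'. The gap is right after 'believe'.

Which employee will the analyst convince the minister to believe ___ can show the contract to Felix?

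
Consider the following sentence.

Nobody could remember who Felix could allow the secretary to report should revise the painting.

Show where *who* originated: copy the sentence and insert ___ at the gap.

Nobody could remember who Felix could allow the secretary to report ___ should revise the painting.

Pre-movement form: Felix could allow the secretary to report who should revise the painting.
The filler 'who' is interpreted as the subject of the clause embedded under 'report'. The gap is right after 'report'.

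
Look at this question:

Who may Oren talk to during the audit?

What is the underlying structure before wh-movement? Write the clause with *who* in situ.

'who' is the object of the preposition 'to'. Fronting leaves a gap immediately after 'to':
Who may Oren talk to ___ during the audit?

Oren may talk to who during the audit.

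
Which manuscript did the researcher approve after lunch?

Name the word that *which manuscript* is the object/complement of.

In situ: The researcher did approve which manuscript after lunch.
'which manuscript' is the direct object of 'approve'. It moves to the left edge, and the trace sits right after 'approve':
Which manuscript did the researcher approve ___ after lunch?

approve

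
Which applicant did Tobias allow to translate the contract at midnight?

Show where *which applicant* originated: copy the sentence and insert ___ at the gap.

Underlying clause: Tobias did allow which applicant to translate the contract at midnight.
The filler 'which applicant' is interpreted as the direct object of 'allow'. The gap is right after 'allow'.

Which applicant did Tobias allow ___ to translate the contract at midnight?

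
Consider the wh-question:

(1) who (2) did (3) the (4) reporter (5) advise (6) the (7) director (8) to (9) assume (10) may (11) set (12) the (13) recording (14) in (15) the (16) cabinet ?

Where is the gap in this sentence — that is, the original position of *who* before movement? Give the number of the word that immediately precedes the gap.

Pre-movement form: The reporter did advise the director to assume who may set the recording in the cabinet.
'who' is the subject of the clause embedded under 'assume'. Wh-movement fronts it, leaving a gap right after 'assume':
Who did the reporter advise the director to assume ___ may set the recording in the cabinet?
'assume' is word 9.

9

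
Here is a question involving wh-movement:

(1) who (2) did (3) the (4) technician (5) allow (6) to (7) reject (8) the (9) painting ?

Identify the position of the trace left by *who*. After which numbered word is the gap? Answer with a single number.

Before movement: The technician did allow who to reject the painting.
The filler 'who' is interpreted as the direct object of 'allow'. Wh-movement fronts it, leaving a gap right after 'allow':
Who did the technician allow ___ to reject the painting?
'allow' is word 5.

5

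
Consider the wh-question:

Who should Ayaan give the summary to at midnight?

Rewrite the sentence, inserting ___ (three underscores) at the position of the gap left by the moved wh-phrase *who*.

Underlying clause: Ayaan should give the summary to who at midnight.
'who' is the object of the preposition 'to' (recipient of 'give'). The gap is right after 'to'.

Who should Ayaan give the summary to ___ at midnight?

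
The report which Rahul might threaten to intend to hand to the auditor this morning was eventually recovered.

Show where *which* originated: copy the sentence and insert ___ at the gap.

'which' functions as the direct object of 'hand'. The gap is right after 'hand'.

The report which Rahul might threaten to intend to hand ___ to the auditor this morning was eventually recovered.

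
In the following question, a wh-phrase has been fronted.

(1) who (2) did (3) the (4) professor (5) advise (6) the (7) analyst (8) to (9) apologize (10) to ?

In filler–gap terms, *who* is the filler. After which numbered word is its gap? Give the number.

10

Before movement: The professor did advise the analyst to apologize to who.
'who' functions as the object of the preposition 'to'. Fronting leaves a gap immediately after 'to':
Who did the professor advise the analyst to apologize to ___?
'to' is word 10.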